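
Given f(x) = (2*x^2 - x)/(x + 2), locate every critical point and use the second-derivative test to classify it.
f'(x) = 2*(x^2 + 4*x - 1)/(x^2 + 4*x + 4)

Solve f'(x) = 0:
  f'(x) = 2*(x^2 + 4*x - 1)/(x + 2)^2; the denominator is positive wherever f is defined, so f'(x) = 0 ⇔ 2*x^2 + 8*x - 2 = 0.
  Factor: 2*x^2 + 8*x - 2 = 2*(x^2 + 4*x - 1); x^2 + 4*x - 1 = 0 has no rational roots; quadratic formula: x = (-4 ± √20)/2.
  ⇒ x = -sqrt(5) - 2 ≈ -4.2361, -2 + sqrt(5) ≈ 0.2361

f''(x) = 20/(x^3 + 6*x^2 + 12*x + 8)
Second-derivative test at each critical point:
  f''(-4.2361) = -1.7889 < 0 → local maximum
  f''(0.2361) = 1.7889 > 0 → local minimum

Critical points: x = -sqrt(5) - 2 ≈ -4.2361 (local maximum); x = -2 + sqrt(5) ≈ 0.2361 (local minimum)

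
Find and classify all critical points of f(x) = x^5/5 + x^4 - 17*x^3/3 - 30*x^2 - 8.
f'(x) = x*(x^3 + 4*x^2 - 17*x - 60)

Solve f'(x) = 0:
  Factor: x^4 + 4*x^3 - 17*x^2 - 60*x = x*(x - 4)*(x + 3)*(x + 5) = 0.
  ⇒ x = -5, -3, 0, 4

f''(x) = 4*x^3 + 12*x^2 - 34*x - 60
Second-derivative test at each critical point:
  f''(-5) = -90 < 0 → local maximum
  f''(-3) = 42 > 0 → local minimum
  f''(0) = -60 < 0 → local maximum
  f''(4) = 252 > 0 → local minimum

Critical points: x = -5 (local maximum); x = -3 (local minimum); x = 0 (local maximum); x = 4 (local minimum)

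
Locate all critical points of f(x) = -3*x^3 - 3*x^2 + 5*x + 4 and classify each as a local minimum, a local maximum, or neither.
f'(x) = -9*x^2 - 6*x + 5

Solve f'(x) = 0:
  9*x^2 + 6*x - 5 = 0 has no rational roots; quadratic formula: x = (-6 ± √216)/18.
  ⇒ x = -sqrt(6)/3 - 1/3 ≈ -1.1498, -1/3 + sqrt(6)/3 ≈ 0.4832

f''(x) = -18*x - 6
Second-derivative test at each critical point:
  f''(-1.1498) = 14.6969 > 0 → local minimum
  f''(0.4832) = -14.6969 < 0 → local maximum

Critical points: x = -sqrt(6)/3 - 1/3 ≈ -1.1498 (local minimum); x = -1/3 + sqrt(6)/3 ≈ 0.4832 (local maximum)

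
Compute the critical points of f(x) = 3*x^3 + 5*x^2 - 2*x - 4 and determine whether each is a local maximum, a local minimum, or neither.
f'(x) = 9*x^2 + 10*x - 2

Solve f'(x) = 0:
  9*x^2 + 10*x - 2 = 0 has no rational roots; quadratic formula: x = (-10 ± √172)/18.
  ⇒ x = -sqrt(43)/9 - 5/9 ≈ -1.2842, -5/9 + sqrt(43)/9 ≈ 0.1730

f''(x) = 18*x + 10
Second-derivative test at each critical point:
  f''(-1.2842) = -13.1149 < 0 → local maximum
  f''(0.1730) = 13.1149 > 0 → local minimum

Critical points: x = -sqrt(43)/9 - 5/9 ≈ -1.2842 (local maximum); x = -5/9 + sqrt(43)/9 ≈ 0.1730 (local minimum)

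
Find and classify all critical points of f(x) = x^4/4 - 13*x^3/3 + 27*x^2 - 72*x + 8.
f'(x) = x^3 - 13*x^2 + 54*x - 72

Solve f'(x) = 0:
  Factor: x^3 - 13*x^2 + 54*x - 72 = (x - 6)*(x - 4)*(x - 3) = 0.
  ⇒ x = 3, 4, 6

f''(x) = 3*x^2 - 26*x + 54
Second-derivative test at each critical point:
  f''(3) = 3 > 0 → local minimum
  f''(4) = -2 < 0 → local maximum
  f''(6) = 6 > 0 → local minimum

Critical points: x = 3 (local minimum); x = 4 (local maximum); x = 6 (local minimum)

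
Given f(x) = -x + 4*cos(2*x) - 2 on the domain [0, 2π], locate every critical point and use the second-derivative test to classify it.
f'(x) = -8*sin(2*x) - 1

Solve f'(x) = 0 on [0, 2π]:
  f'(x) = 0 ⇔ sin(2*x) = -1/8, i.e. 2*x = arcsin(-1/8) + 2nπ or 2*x = π − arcsin(-1/8) + 2nπ; keep the solutions lying in [0, 2π].
  ⇒ x = asin(1/8)/2 + pi/2 ≈ 1.6335, pi - asin(1/8)/2 ≈ 3.0789, asin(1/8)/2 + 3*pi/2 ≈ 4.7751, -asin(1/8)/2 + 2*pi ≈ 6.2205

f''(x) = -16*cos(2*x)
Second-derivative test at each critical point:
  f''(1.6335) = 15.8745 > 0 → local minimum
  f''(3.0789) = -15.8745 < 0 → local maximum
  f''(4.7751) = 15.8745 > 0 → local minimum
  f''(6.2205) = -15.8745 < 0 → local maximum

Critical points: x = asin(1/8)/2 + pi/2 ≈ 1.6335 (local minimum); x = pi - asin(1/8)/2 ≈ 3.0789 (local maximum); x = asin(1/8)/2 + 3*pi/2 ≈ 4.7751 (local minimum); x = -asin(1/8)/2 + 2*pi ≈ 6.2205 (local maximum)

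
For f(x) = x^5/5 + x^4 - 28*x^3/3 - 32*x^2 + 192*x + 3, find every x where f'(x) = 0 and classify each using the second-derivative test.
f'(x) = x^4 + 4*x^3 - 28*x^2 - 64*x + 192

Solve f'(x) = 0:
  Factor: x^4 + 4*x^3 - 28*x^2 - 64*x + 192 = (x - 4)*(x - 2)*(x + 4)*(x + 6) = 0.
  ⇒ x = -6, -4, 2, 4

f''(x) = 4*x^3 + 12*x^2 - 56*x - 64
Second-derivative test at each critical point:
  f''(-6) = -160 < 0 → local maximum
  f''(-4) = 96 > 0 → local minimum
  f''(2) = -96 < 0 → local maximum
  f''(4) = 160 > 0 → local minimum

Critical points: x = -6 (local maximum); x = -4 (local minimum); x = 2 (local maximum); x = 4 (local minimum)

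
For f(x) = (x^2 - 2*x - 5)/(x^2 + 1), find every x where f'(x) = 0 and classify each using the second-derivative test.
f'(x) = 2*(x^2 + 6*x - 1)/(x^4 + 2*x^2 + 1)

Solve f'(x) = 0:
  f'(x) = 2*(x^2 + 6*x - 1)/(x^2 + 1)^2; the denominator is positive wherever f is defined, so f'(x) = 0 ⇔ 2*x^2 + 12*x - 2 = 0.
  Factor: 2*x^2 + 12*x - 2 = 2*(x^2 + 6*x - 1); x^2 + 6*x - 1 = 0 has no rational roots; quadratic formula: x = (-6 ± √40)/2.
  ⇒ x = -sqrt(10) - 3 ≈ -6.1623, -3 + sqrt(10) ≈ 0.1623

f''(x) = 4*(-x^3 - 9*x^2 + 3*x + 3)/(x^6 + 3*x^4 + 3*x^2 + 1)
Second-derivative test at each critical point:
  f''(-6.1623) = -0.0083 < 0 → local maximum
  f''(0.1623) = 12.0083 > 0 → local minimum

Critical points: x = -sqrt(10) - 3 ≈ -6.1623 (local maximum); x = -3 + sqrt(10) ≈ 0.1623 (local minimum)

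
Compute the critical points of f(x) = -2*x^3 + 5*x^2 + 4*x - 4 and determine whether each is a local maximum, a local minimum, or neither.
f'(x) = -6*x^2 + 10*x + 4

Solve f'(x) = 0:
  Factor: -6*x^2 + 10*x + 4 = -2*(x - 2)*(3*x + 1) = 0.
  ⇒ x = -1/3, 2

f''(x) = 10 - 12*x
Second-derivative test at each critical point:
  f''(-1/3) = 14 > 0 → local minimum
  f''(2) = -14 < 0 → local maximum

Critical points: x = -1/3 (local minimum); x = 2 (local maximum)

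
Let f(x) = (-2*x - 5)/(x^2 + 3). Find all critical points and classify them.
f'(x) = 2*(x^2 + 5*x - 3)/(x^4 + 6*x^2 + 9)

Solve f'(x) = 0:
  f'(x) = 2*(x^2 + 5*x - 3)/(x^2 + 3)^2; the denominator is positive wherever f is defined, so f'(x) = 0 ⇔ 2*x^2 + 10*x - 6 = 0.
  Factor: 2*x^2 + 10*x - 6 = 2*(x^2 + 5*x - 3); x^2 + 5*x - 3 = 0 has no rational roots; quadratic formula: x = (-5 ± √37)/2.
  ⇒ x = -sqrt(37)/2 - 5/2 ≈ -5.5414, -5/2 + sqrt(37)/2 ≈ 0.5414

f''(x) = 2*(-4*x^2*(2*x + 5) + (6*x + 5)*(x^2 + 3))/(x^2 + 3)^3
Second-derivative test at each critical point:
  f''(-5.5414) = -0.0107 < 0 → local maximum
  f''(0.5414) = 1.1218 > 0 → local minimum

Critical points: x = -sqrt(37)/2 - 5/2 ≈ -5.5414 (local maximum); x = -5/2 + sqrt(37)/2 ≈ 0.5414 (local minimum)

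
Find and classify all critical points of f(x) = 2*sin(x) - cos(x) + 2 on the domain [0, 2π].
f'(x) = sin(x) + 2*cos(x)

Solve f'(x) = 0 on [0, 2π]:
  f'(x) = 0 ⇔ 2*cos(x) = -sin(x) ⇔ tan(x) = -2, i.e. x = arctan(-2) + nπ; keep the solutions lying in [0, 2π].
  ⇒ x = pi - atan(2) ≈ 2.0344, -atan(2) + 2*pi ≈ 5.1760

f''(x) = -2*sin(x) + cos(x)
Second-derivative test at each critical point:
  f''(2.0344) = -2.2361 < 0 → local maximum
  f''(5.1760) = 2.2361 > 0 → local minimum

Critical points: x = pi - atan(2) ≈ 2.0344 (local maximum); x = -atan(2) + 2*pi ≈ 5.1760 (local minimum)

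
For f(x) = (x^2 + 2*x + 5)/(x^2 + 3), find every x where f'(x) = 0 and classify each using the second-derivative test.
f'(x) = 2*(-x^2 - 2*x + 3)/(x^4 + 6*x^2 + 9)

Solve f'(x) = 0:
  f'(x) = -2*(x - 1)*(x + 3)/(x^2 + 3)^2; the denominator is positive wherever f is defined, so f'(x) = 0 ⇔ -2*x^2 - 4*x + 6 = 0.
  Factor: -2*x^2 - 4*x + 6 = -2*(x - 1)*(x + 3) = 0.
  ⇒ x = -3, 1

f''(x) = 4*(x^3 + 3*x^2 - 9*x - 3)/(x^6 + 9*x^4 + 27*x^2 + 27)
Second-derivative test at each critical point:
  f''(-3) = 1/18 > 0 → local minimum
  f''(1) = -1/2 < 0 → local maximum

Critical points: x = -3 (local minimum); x = 1 (local maximum)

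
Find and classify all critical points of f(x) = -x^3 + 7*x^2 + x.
f'(x) = -3*x^2 + 14*x + 1

Solve f'(x) = 0:
  3*x^2 - 14*x - 1 = 0 has no rational roots; quadratic formula: x = (14 ± √208)/6.
  ⇒ x = 7/3 - 2*sqrt(13)/3 ≈ -0.0704, 7/3 + 2*sqrt(13)/3 ≈ 4.7370

f''(x) = 14 - 6*x
Second-derivative test at each critical point:
  f''(-0.0704) = 14.4222 > 0 → local minimum
  f''(4.7370) = -14.4222 < 0 → local maximum

Critical points: x = 7/3 - 2*sqrt(13)/3 ≈ -0.0704 (local minimum); x = 7/3 + 2*sqrt(13)/3 ≈ 4.7370 (local maximum)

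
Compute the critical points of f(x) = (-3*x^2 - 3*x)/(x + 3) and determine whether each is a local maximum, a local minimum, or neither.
f'(x) = 3*(-x^2 - 6*x - 3)/(x^2 + 6*x + 9)

Solve f'(x) = 0:
  f'(x) = -3*(x^2 + 6*x + 3)/(x + 3)^2; the denominator is positive wherever f is defined, so f'(x) = 0 ⇔ -3*x^2 - 18*x - 9 = 0.
  Factor: -3*x^2 - 18*x - 9 = -3*(x^2 + 6*x + 3); x^2 + 6*x + 3 = 0 has no rational roots; quadratic formula: x = (-6 ± √24)/2.
  ⇒ x = -3 - sqrt(6) ≈ -5.4495, -3 + sqrt(6) ≈ -0.5505

f''(x) = -36/(x^3 + 9*x^2 + 27*x + 27)
Second-derivative test at each critical point:
  f''(-5.4495) = 2.4495 > 0 → local minimum
  f''(-0.5505) = -2.4495 < 0 → local maximum

Critical points: x = -3 - sqrt(6) ≈ -5.4495 (local minimum); x = -3 + sqrt(6) ≈ -0.5505 (local maximum)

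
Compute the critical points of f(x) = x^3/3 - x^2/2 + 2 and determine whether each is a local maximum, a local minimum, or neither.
f'(x) = x*(x - 1)

Solve f'(x) = 0:
  Factor: x^2 - x = x*(x - 1) = 0.
  ⇒ x = 0, 1

f''(x) = 2*x - 1
Second-derivative test at each critical point:
  f''(0) = -1 < 0 → local maximum
  f''(1) = 1 > 0 → local minimum

Critical points: x = 0 (local maximum); x = 1 (local minimum)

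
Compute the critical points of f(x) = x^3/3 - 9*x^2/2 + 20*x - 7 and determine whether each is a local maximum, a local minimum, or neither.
f'(x) = x^2 - 9*x + 20

Solve f'(x) = 0:
  Factor: x^2 - 9*x + 20 = (x - 5)*(x - 4) = 0.
  ⇒ x = 4, 5

f''(x) = 2*x - 9
Second-derivative test at each critical point:
  f''(4) = -1 < 0 → local maximum
  f''(5) = 1 > 0 → local minimum

Critical points: x = 4 (local maximum); x = 5 (local minimum)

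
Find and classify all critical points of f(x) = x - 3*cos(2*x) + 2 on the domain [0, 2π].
f'(x) = 6*sin(2*x) + 1

Solve f'(x) = 0 on [0, 2π]:
  f'(x) = 0 ⇔ sin(2*x) = -1/6, i.e. 2*x = arcsin(-1/6) + 2nπ or 2*x = π − arcsin(-1/6) + 2nπ; keep the solutions lying in [0, 2π].
  ⇒ x = asin(1/6)/2 + pi/2 ≈ 1.6545, pi - asin(1/6)/2 ≈ 3.0579, asin(1/6)/2 + 3*pi/2 ≈ 4.7961, -asin(1/6)/2 + 2*pi ≈ 6.1995

f''(x) = 12*cos(2*x)
Second-derivative test at each critical point:
  f''(1.6545) = -11.8322 < 0 → local maximum
  f''(3.0579) = 11.8322 > 0 → local minimum
  f''(4.7961) = -11.8322 < 0 → local maximum
  f''(6.1995) = 11.8322 > 0 → local minimum

Critical points: x = asin(1/6)/2 + pi/2 ≈ 1.6545 (local maximum); x = pi - asin(1/6)/2 ≈ 3.0579 (local minimum); x = asin(1/6)/2 + 3*pi/2 ≈ 4.7961 (local maximum); x = -asin(1/6)/2 + 2*pi ≈ 6.1995 (local minimum)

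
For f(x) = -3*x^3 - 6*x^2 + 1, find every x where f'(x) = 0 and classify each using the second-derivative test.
f'(x) = 3*x*(-3*x - 4)

Solve f'(x) = 0:
  Factor: -9*x^2 - 12*x = -3*x*(3*x + 4) = 0.
  ⇒ x = -4/3, 0

f''(x) = -18*x - 12
Second-derivative test at each critical point:
  f''(-4/3) = 12 > 0 → local minimum
  f''(0) = -12 < 0 → local maximum

Critical points: x = -4/3 (local minimum); x = 0 (local maximum)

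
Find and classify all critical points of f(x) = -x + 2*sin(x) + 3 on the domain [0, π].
f'(x) = 2*cos(x) - 1

Solve f'(x) = 0 on [0, π]:
  f'(x) = 0 ⇔ cos(x) = 1/2, i.e. x = ±arccos(1/2) + 2nπ; keep the solutions lying in [0, π].
  ⇒ x = pi/3 ≈ 1.0472

f''(x) = -2*sin(x)
Second-derivative test at each critical point:
  f''(1.0472) = -1.7321 < 0 → local maximum

Critical points: x = pi/3 ≈ 1.0472 (local maximum)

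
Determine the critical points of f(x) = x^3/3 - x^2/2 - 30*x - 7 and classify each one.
f'(x) = x^2 - x - 30

Solve f'(x) = 0:
  Factor: x^2 - x - 30 = (x - 6)*(x + 5) = 0.
  ⇒ x = -5, 6

f''(x) = 2*x - 1
Second-derivative test at each critical point:
  f''(-5) = -11 < 0 → local maximum
  f''(6) = 11 > 0 → local minimum

Critical points: x = -5 (local maximum); x = 6 (local minimum)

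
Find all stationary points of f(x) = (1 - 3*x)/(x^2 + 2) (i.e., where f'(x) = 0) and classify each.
f'(x) = (3*x^2 - 2*x - 6)/(x^4 + 4*x^2 + 4)

Solve f'(x) = 0:
  f'(x) = (3*x^2 - 2*x - 6)/(x^2 + 2)^2; the denominator is positive wherever f is defined, so f'(x) = 0 ⇔ 3*x^2 - 2*x - 6 = 0.
  3*x^2 - 2*x - 6 = 0 has no rational roots; quadratic formula: x = (2 ± √76)/6.
  ⇒ x = 1/3 - sqrt(19)/3 ≈ -1.1196, 1/3 + sqrt(19)/3 ≈ 1.7863

f''(x) = 2*(4*x^2*(1 - 3*x) + (9*x - 1)*(x^2 + 2))/(x^2 + 2)^3
Second-derivative test at each critical point:
  f''(-1.1196) = -0.8235 < 0 → local maximum
  f''(1.7863) = 0.3235 > 0 → local minimum

Critical points: x = 1/3 - sqrt(19)/3 ≈ -1.1196 (local maximum); x = 1/3 + sqrt(19)/3 ≈ 1.7863 (local minimum)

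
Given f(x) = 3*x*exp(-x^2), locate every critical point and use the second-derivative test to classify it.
f'(x) = 3*(1 - 2*x^2)*exp(-x^2)

Solve f'(x) = 0:
  f'(x) = (3 - 6*x^2)·exp(-x^2) and exp(-x^2) > 0 for every x, so f'(x) = 0 ⇔ 3 - 6*x^2 = 0.
  Factor: 3 - 6*x^2 = -3*(2*x^2 - 1); 2*x^2 - 1 = 0 has no rational roots; quadratic formula: x = (0 ± √8)/4.
  ⇒ x = -sqrt(2)/2 ≈ -0.7071, sqrt(2)/2 ≈ 0.7071

f''(x) = (12*x^3 - 18*x)*exp(-x^2)
Second-derivative test at each critical point:
  f''(-0.7071) = 5.1466 > 0 → local minimum
  f''(0.7071) = -5.1466 < 0 → local maximum

Critical points: x = -sqrt(2)/2 ≈ -0.7071 (local minimum); x = sqrt(2)/2 ≈ 0.7071 (local maximum)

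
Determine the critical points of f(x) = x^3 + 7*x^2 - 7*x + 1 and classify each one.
f'(x) = 3*x^2 + 14*x - 7

Solve f'(x) = 0:
  3*x^2 + 14*x - 7 = 0 has no rational roots; quadratic formula: x = (-14 ± √280)/6.
  ⇒ x = -sqrt(70)/3 - 7/3 ≈ -5.1222, -7/3 + sqrt(70)/3 ≈ 0.4555

f''(x) = 6*x + 14
Second-derivative test at each critical point:
  f''(-5.1222) = -16.7332 < 0 → local maximum
  f''(0.4555) = 16.7332 > 0 → local minimum

Critical points: x = -sqrt(70)/3 - 7/3 ≈ -5.1222 (local maximum); x = -7/3 + sqrt(70)/3 ≈ 0.4555 (local minimum)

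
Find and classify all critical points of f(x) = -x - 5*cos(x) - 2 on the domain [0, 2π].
f'(x) = 5*sin(x) - 1

Solve f'(x) = 0 on [0, 2π]:
  f'(x) = 0 ⇔ sin(x) = 1/5, i.e. x = arcsin(1/5) + 2nπ or x = π − arcsin(1/5) + 2nπ; keep the solutions lying in [0, 2π].
  ⇒ x = asin(1/5) ≈ 0.2014, pi - asin(1/5) ≈ 2.9402

f''(x) = 5*cos(x)
Second-derivative test at each critical point:
  f''(0.2014) = 4.8990 > 0 → local minimum
  f''(2.9402) = -4.8990 < 0 → local maximum

Critical points: x = asin(1/5) ≈ 0.2014 (local minimum); x = pi - asin(1/5) ≈ 2.9402 (local maximum)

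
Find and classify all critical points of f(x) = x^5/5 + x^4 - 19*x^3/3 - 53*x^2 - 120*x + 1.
f'(x) = x^4 + 4*x^3 - 19*x^2 - 106*x - 120

Solve f'(x) = 0:
  Factor: x^4 + 4*x^3 - 19*x^2 - 106*x - 120 = (x - 5)*(x + 2)*(x + 3)*(x + 4) = 0.
  ⇒ x = -4, -3, -2, 5

f''(x) = 4*x^3 + 12*x^2 - 38*x - 106
Second-derivative test at each critical point:
  f''(-4) = -18 < 0 → local maximum
  f''(-3) = 8 > 0 → local minimum
  f''(-2) = -14 < 0 → local maximum
  f''(5) = 504 > 0 → local minimum

Critical points: x = -4 (local maximum); x = -3 (local minimum); x = -2 (local maximum); x = 5 (local minimum)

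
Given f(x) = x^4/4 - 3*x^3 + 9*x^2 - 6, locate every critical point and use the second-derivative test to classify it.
f'(x) = x*(x^2 - 9*x + 18)

Solve f'(x) = 0:
  Factor: x^3 - 9*x^2 + 18*x = x*(x - 6)*(x - 3) = 0.
  ⇒ x = 0, 3, 6

f''(x) = 3*x^2 - 18*x + 18
Second-derivative test at each critical point:
  f''(0) = 18 > 0 → local minimum
  f''(3) = -9 < 0 → local maximum
  f''(6) = 18 > 0 → local minimum

Critical points: x = 0 (local minimum); x = 3 (local maximum); x = 6 (local minimum)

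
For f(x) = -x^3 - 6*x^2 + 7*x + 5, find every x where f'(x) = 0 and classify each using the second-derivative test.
f'(x) = -3*x^2 - 12*x + 7

Solve f'(x) = 0:
  3*x^2 + 12*x - 7 = 0 has no rational roots; quadratic formula: x = (-12 ± √228)/6.
  ⇒ x = -sqrt(57)/3 - 2 ≈ -4.5166, -2 + sqrt(57)/3 ≈ 0.5166

f''(x) = -6*x - 12
Second-derivative test at each critical point:
  f''(-4.5166) = 15.0997 > 0 → local minimum
  f''(0.5166) = -15.0997 < 0 → local maximum

Critical points: x = -sqrt(57)/3 - 2 ≈ -4.5166 (local minimum); x = -2 + sqrt(57)/3 ≈ 0.5166 (local maximum)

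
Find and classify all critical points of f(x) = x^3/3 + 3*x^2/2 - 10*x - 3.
f'(x) = x^2 + 3*x - 10

Solve f'(x) = 0:
  Factor: x^2 + 3*x - 10 = (x - 2)*(x + 5) = 0.
  ⇒ x = -5, 2

f''(x) = 2*x + 3
Second-derivative test at each critical point:
  f''(-5) = -7 < 0 → local maximum
  f''(2) = 7 > 0 → local minimum

Critical points: x = -5 (local maximum); x = 2 (local minimum)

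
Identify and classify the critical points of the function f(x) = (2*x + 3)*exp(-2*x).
f'(x) = 4*(-x - 1)*exp(-2*x)

Solve f'(x) = 0:
  f'(x) = (-4*x - 4)·exp(-2*x) and exp(-2*x) > 0 for every x, so f'(x) = 0 ⇔ -4*x - 4 = 0.
  Factor: -4*x - 4 = -4*(x + 1) = 0.
  ⇒ x = -1

f''(x) = 4*(2*x + 1)*exp(-2*x)
Second-derivative test at each critical point:
  f''(-1) = -29.5562 < 0 → local maximum

Critical points: x = -1 (local maximum)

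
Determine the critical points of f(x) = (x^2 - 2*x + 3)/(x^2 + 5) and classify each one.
f'(x) = 2*(x^2 + 2*x - 5)/(x^4 + 10*x^2 + 25)

Solve f'(x) = 0:
  f'(x) = 2*(x^2 + 2*x - 5)/(x^2 + 5)^2; the denominator is positive wherever f is defined, so f'(x) = 0 ⇔ 2*x^2 + 4*x - 10 = 0.
  Factor: 2*x^2 + 4*x - 10 = 2*(x^2 + 2*x - 5); x^2 + 2*x - 5 = 0 has no rational roots; quadratic formula: x = (-2 ± √24)/2.
  ⇒ x = -sqrt(6) - 1 ≈ -3.4495, -1 + sqrt(6) ≈ 1.4495

f''(x) = 4*(-x^3 - 3*x^2 + 15*x + 5)/(x^6 + 15*x^4 + 75*x^2 + 125)
Second-derivative test at each critical point:
  f''(-3.4495) = -0.0343 < 0 → local maximum
  f''(1.4495) = 0.1943 > 0 → local minimum

Critical points: x = -sqrt(6) - 1 ≈ -3.4495 (local maximum); x = -1 + sqrt(6) ≈ 1.4495 (local minimum)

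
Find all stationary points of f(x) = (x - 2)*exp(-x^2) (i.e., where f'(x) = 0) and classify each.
f'(x) = (-2*x*(x - 2) + 1)*exp(-x^2)

Solve f'(x) = 0:
  f'(x) = (-2*x^2 + 4*x + 1)·exp(-x^2) and exp(-x^2) > 0 for every x, so f'(x) = 0 ⇔ -2*x^2 + 4*x + 1 = 0.
  2*x^2 - 4*x - 1 = 0 has no rational roots; quadratic formula: x = (4 ± √24)/4.
  ⇒ x = 1 - sqrt(6)/2 ≈ -0.2247, 1 + sqrt(6)/2 ≈ 2.2247

f''(x) = 2*(2*x^2*(x - 2) - 3*x + 2)*exp(-x^2)
Second-derivative test at each critical point:
  f''(-0.2247) = 4.6577 > 0 → local minimum
  f''(2.2247) = -0.0347 < 0 → local maximum

Critical points: x = 1 - sqrt(6)/2 ≈ -0.2247 (local minimum); x = 1 + sqrt(6)/2 ≈ 2.2247 (local maximum)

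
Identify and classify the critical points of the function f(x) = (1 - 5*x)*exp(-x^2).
f'(x) = (2*x*(5*x - 1) - 5)*exp(-x^2)

Solve f'(x) = 0:
  f'(x) = (10*x^2 - 2*x - 5)·exp(-x^2) and exp(-x^2) > 0 for every x, so f'(x) = 0 ⇔ 10*x^2 - 2*x - 5 = 0.
  10*x^2 - 2*x - 5 = 0 has no rational roots; quadratic formula: x = (2 ± √204)/20.
  ⇒ x = 1/10 - sqrt(51)/10 ≈ -0.6141, 1/10 + sqrt(51)/10 ≈ 0.8141

f''(x) = 2*(2*x^2*(1 - 5*x) + 15*x - 1)*exp(-x^2)
Second-derivative test at each critical point:
  f''(-0.6141) = -9.7952 < 0 → local maximum
  f''(0.8141) = 7.3613 > 0 → local minimum

Critical points: x = 1/10 - sqrt(51)/10 ≈ -0.6141 (local maximum); x = 1/10 + sqrt(51)/10 ≈ 0.8141 (local minimum)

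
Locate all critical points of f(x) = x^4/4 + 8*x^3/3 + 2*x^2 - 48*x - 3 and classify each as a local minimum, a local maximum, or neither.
f'(x) = x^3 + 8*x^2 + 4*x - 48

Solve f'(x) = 0:
  Factor: x^3 + 8*x^2 + 4*x - 48 = (x - 2)*(x + 4)*(x + 6) = 0.
  ⇒ x = -6, -4, 2

f''(x) = 3*x^2 + 16*x + 4
Second-derivative test at each critical point:
  f''(-6) = 16 > 0 → local minimum
  f''(-4) = -12 < 0 → local maximum
  f''(2) = 48 > 0 → local minimum

Critical points: x = -6 (local minimum); x = -4 (local maximum); x = 2 (local minimum)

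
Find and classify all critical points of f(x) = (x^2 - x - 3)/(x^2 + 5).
f'(x) = (x^2 + 16*x - 5)/(x^4 + 10*x^2 + 25)

Solve f'(x) = 0:
  f'(x) = (x^2 + 16*x - 5)/(x^2 + 5)^2; the denominator is positive wherever f is defined, so f'(x) = 0 ⇔ x^2 + 16*x - 5 = 0.
  x^2 + 16*x - 5 = 0 has no rational roots; quadratic formula: x = (-16 ± √276)/2.
  ⇒ x = -sqrt(69) - 8 ≈ -16.3066, -8 + sqrt(69) ≈ 0.3066

f''(x) = 2*(-x^3 - 24*x^2 + 15*x + 40)/(x^6 + 15*x^4 + 75*x^2 + 125)
Second-derivative test at each critical point:
  f''(-16.3066) = -2.264e-04 < 0 → local maximum
  f''(0.3066) = 0.6402 > 0 → local minimum

Critical points: x = -sqrt(69) - 8 ≈ -16.3066 (local maximum); x = -8 + sqrt(69) ≈ 0.3066 (local minimum)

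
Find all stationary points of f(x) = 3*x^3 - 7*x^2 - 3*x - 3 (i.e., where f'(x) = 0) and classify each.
f'(x) = 9*x^2 - 14*x - 3

Solve f'(x) = 0:
  9*x^2 - 14*x - 3 = 0 has no rational roots; quadratic formula: x = (14 ± √304)/18.
  ⇒ x = 7/9 - 2*sqrt(19)/9 ≈ -0.1909, 7/9 + 2*sqrt(19)/9 ≈ 1.7464

f''(x) = 18*x - 14
Second-derivative test at each critical point:
  f''(-0.1909) = -17.4356 < 0 → local maximum
  f''(1.7464) = 17.4356 > 0 → local minimum

Critical points: x = 7/9 - 2*sqrt(19)/9 ≈ -0.1909 (local maximum); x = 7/9 + 2*sqrt(19)/9 ≈ 1.7464 (local minimum)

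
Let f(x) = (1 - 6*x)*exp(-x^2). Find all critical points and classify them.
f'(x) = 2*(x*(6*x - 1) - 3)*exp(-x^2)

Solve f'(x) = 0:
  f'(x) = (12*x^2 - 2*x - 6)·exp(-x^2) and exp(-x^2) > 0 for every x, so f'(x) = 0 ⇔ 12*x^2 - 2*x - 6 = 0.
  Factor: 12*x^2 - 2*x - 6 = 2*(6*x^2 - x - 3); 6*x^2 - x - 3 = 0 has no rational roots; quadratic formula: x = (1 ± √73)/12.
  ⇒ x = 1/12 - sqrt(73)/12 ≈ -0.6287, 1/12 + sqrt(73)/12 ≈ 0.7953

f''(x) = 2*(2*x^2*(1 - 6*x) + 18*x - 1)*exp(-x^2)
Second-derivative test at each critical point:
  f''(-0.6287) = -11.5093 < 0 → local maximum
  f''(0.7953) = 9.0777 > 0 → local minimum

Critical points: x = 1/12 - sqrt(73)/12 ≈ -0.6287 (local maximum); x = 1/12 + sqrt(73)/12 ≈ 0.7953 (local minimum)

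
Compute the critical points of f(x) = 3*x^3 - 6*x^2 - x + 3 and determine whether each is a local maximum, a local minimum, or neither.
f'(x) = 9*x^2 - 12*x - 1

Solve f'(x) = 0:
  9*x^2 - 12*x - 1 = 0 has no rational roots; quadratic formula: x = (12 ± √180)/18.
  ⇒ x = 2/3 - sqrt(5)/3 ≈ -0.0787, 2/3 + sqrt(5)/3 ≈ 1.4120

f''(x) = 18*x - 12
Second-derivative test at each critical point:
  f''(-0.0787) = -13.4164 < 0 → local maximum
  f''(1.4120) = 13.4164 > 0 → local minimum

Critical points: x = 2/3 - sqrt(5)/3 ≈ -0.0787 (local maximum); x = 2/3 + sqrt(5)/3 ≈ 1.4120 (local minimum)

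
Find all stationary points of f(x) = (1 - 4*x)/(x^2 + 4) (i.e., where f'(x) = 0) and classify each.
f'(x) = 2*(2*x^2 - x - 8)/(x^4 + 8*x^2 + 16)

Solve f'(x) = 0:
  f'(x) = 2*(2*x^2 - x - 8)/(x^2 + 4)^2; the denominator is positive wherever f is defined, so f'(x) = 0 ⇔ 4*x^2 - 2*x - 16 = 0.
  Factor: 4*x^2 - 2*x - 16 = 2*(2*x^2 - x - 8); 2*x^2 - x - 8 = 0 has no rational roots; quadratic formula: x = (1 ± √65)/4.
  ⇒ x = 1/4 - sqrt(65)/4 ≈ -1.7656, 1/4 + sqrt(65)/4 ≈ 2.2656

f''(x) = 2*(4*x^2*(1 - 4*x) + (12*x - 1)*(x^2 + 4))/(x^2 + 4)^3
Second-derivative test at each critical point:
  f''(-1.7656) = -0.3183 < 0 → local maximum
  f''(2.2656) = 0.1933 > 0 → local minimum

Critical points: x = 1/4 - sqrt(65)/4 ≈ -1.7656 (local maximum); x = 1/4 + sqrt(65)/4 ≈ 2.2656 (local minimum)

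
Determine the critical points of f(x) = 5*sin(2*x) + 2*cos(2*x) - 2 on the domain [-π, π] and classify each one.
f'(x) = -4*sin(2*x) + 10*cos(2*x)

Solve f'(x) = 0 on [-π, π]:
  f'(x) = 0 ⇔ 5*cos(2*x) = 2*sin(2*x) ⇔ tan(2*x) = 5/2, i.e. 2*x = arctan(5/2) + nπ; keep the solutions lying in [-π, π].
  ⇒ x = -pi + atan(5/2)/2 ≈ -2.5464, -pi/2 + atan(5/2)/2 ≈ -0.9757, atan(5/2)/2 ≈ 0.5951, atan(5/2)/2 + pi/2 ≈ 2.1659

f''(x) = -20*sin(2*x) - 8*cos(2*x)
Second-derivative test at each critical point:
  f''(-2.5464) = -21.5407 < 0 → local maximum
  f''(-0.9757) = 21.5407 > 0 → local minimum
  f''(0.5951) = -21.5407 < 0 → local maximum
  f''(2.1659) = 21.5407 > 0 → local minimum

Critical points: x = -pi + atan(5/2)/2 ≈ -2.5464 (local maximum); x = -pi/2 + atan(5/2)/2 ≈ -0.9757 (local minimum); x = atan(5/2)/2 ≈ 0.5951 (local maximum); x = atan(5/2)/2 + pi/2 ≈ 2.1659 (local minimum)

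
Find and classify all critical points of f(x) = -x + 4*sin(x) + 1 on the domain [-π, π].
f'(x) = 4*cos(x) - 1

Solve f'(x) = 0 on [-π, π]:
  f'(x) = 0 ⇔ cos(x) = 1/4, i.e. x = ±arccos(1/4) + 2nπ; keep the solutions lying in [-π, π].
  ⇒ x = -acos(1/4) ≈ -1.3181, acos(1/4) ≈ 1.3181

f''(x) = -4*sin(x)
Second-derivative test at each critical point:
  f''(-1.3181) = 3.8730 > 0 → local minimum
  f''(1.3181) = -3.8730 < 0 → local maximum

Critical points: x = -acos(1/4) ≈ -1.3181 (local minimum); x = acos(1/4) ≈ 1.3181 (local maximum)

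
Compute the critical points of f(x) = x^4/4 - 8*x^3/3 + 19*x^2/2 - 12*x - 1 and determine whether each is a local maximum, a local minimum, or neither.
f'(x) = x^3 - 8*x^2 + 19*x - 12

Solve f'(x) = 0:
  Factor: x^3 - 8*x^2 + 19*x - 12 = (x - 4)*(x - 3)*(x - 1) = 0.
  ⇒ x = 1, 3, 4

f''(x) = 3*x^2 - 16*x + 19
Second-derivative test at each critical point:
  f''(1) = 6 > 0 → local minimum
  f''(3) = -2 < 0 → local maximum
  f''(4) = 3 > 0 → local minimum

Critical points: x = 1 (local minimum); x = 3 (local maximum); x = 4 (local minimum)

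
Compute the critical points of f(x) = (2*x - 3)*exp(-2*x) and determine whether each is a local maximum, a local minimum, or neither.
f'(x) = 4*(2 - x)*exp(-2*x)

Solve f'(x) = 0:
  f'(x) = (8 - 4*x)·exp(-2*x) and exp(-2*x) > 0 for every x, so f'(x) = 0 ⇔ 8 - 4*x = 0.
  Factor: 8 - 4*x = -4*(x - 2) = 0.
  ⇒ x = 2

f''(x) = 4*(2*x - 5)*exp(-2*x)
Second-derivative test at each critical point:
  f''(2) = -0.0733 < 0 → local maximum

Critical points: x = 2 (local maximum)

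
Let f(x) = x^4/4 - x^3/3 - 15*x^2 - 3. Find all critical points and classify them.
f'(x) = x*(x^2 - x - 30)

Solve f'(x) = 0:
  Factor: x^3 - x^2 - 30*x = x*(x - 6)*(x + 5) = 0.
  ⇒ x = -5, 0, 6

f''(x) = 3*x^2 - 2*x - 30
Second-derivative test at each critical point:
  f''(-5) = 55 > 0 → local minimum
  f''(0) = -30 < 0 → local maximum
  f''(6) = 66 > 0 → local minimum

Critical points: x = -5 (local minimum); x = 0 (local maximum); x = 6 (local minimum)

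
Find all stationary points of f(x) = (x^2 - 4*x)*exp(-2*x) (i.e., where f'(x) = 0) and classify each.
f'(x) = 2*(-x^2 + 5*x - 2)*exp(-2*x)

Solve f'(x) = 0:
  f'(x) = (-2*x^2 + 10*x - 4)·exp(-2*x) and exp(-2*x) > 0 for every x, so f'(x) = 0 ⇔ -2*x^2 + 10*x - 4 = 0.
  Factor: -2*x^2 + 10*x - 4 = -2*(x^2 - 5*x + 2); x^2 - 5*x + 2 = 0 has no rational roots; quadratic formula: x = (5 ± √17)/2.
  ⇒ x = 5/2 - sqrt(17)/2 ≈ 0.4384, sqrt(17)/2 + 5/2 ≈ 4.5616

f''(x) = 2*(2*x^2 - 12*x + 9)*exp(-2*x)
Second-derivative test at each critical point:
  f''(0.4384) = 3.4310 > 0 → local minimum
  f''(4.5616) = -0.0009 < 0 → local maximum

Critical points: x = 5/2 - sqrt(17)/2 ≈ 0.4384 (local minimum); x = sqrt(17)/2 + 5/2 ≈ 4.5616 (local maximum)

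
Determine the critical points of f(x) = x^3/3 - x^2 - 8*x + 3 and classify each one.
f'(x) = x^2 - 2*x - 8

Solve f'(x) = 0:
  Factor: x^2 - 2*x - 8 = (x - 4)*(x + 2) = 0.
  ⇒ x = -2, 4

f''(x) = 2*x - 2
Second-derivative test at each critical point:
  f''(-2) = -6 < 0 → local maximum
  f''(4) = 6 > 0 → local minimum

Critical points: x = -2 (local maximum); x = 4 (local minimum)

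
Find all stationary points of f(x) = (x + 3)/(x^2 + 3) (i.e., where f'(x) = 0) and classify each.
f'(x) = (x^2 - 2*x*(x + 3) + 3)/(x^2 + 3)^2

Solve f'(x) = 0:
  f'(x) = -(x^2 + 6*x - 3)/(x^2 + 3)^2; the denominator is positive wherever f is defined, so f'(x) = 0 ⇔ -x^2 - 6*x + 3 = 0.
  x^2 + 6*x - 3 = 0 has no rational roots; quadratic formula: x = (-6 ± √48)/2.
  ⇒ x = -2*sqrt(3) - 3 ≈ -6.4641, -3 + 2*sqrt(3) ≈ 0.4641

f''(x) = 2*(4*x^2*(x + 3) - 3*(x + 1)*(x^2 + 3))/(x^2 + 3)^3
Second-derivative test at each critical point:
  f''(-6.4641) = 0.0035 > 0 → local minimum
  f''(0.4641) = -0.6701 < 0 → local maximum

Critical points: x = -2*sqrt(3) - 3 ≈ -6.4641 (local minimum); x = -3 + 2*sqrt(3) ≈ 0.4641 (local maximum)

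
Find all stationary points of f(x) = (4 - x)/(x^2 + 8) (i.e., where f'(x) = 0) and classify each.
f'(x) = (-x^2 + 2*x*(x - 4) - 8)/(x^2 + 8)^2

Solve f'(x) = 0:
  f'(x) = (x^2 - 8*x - 8)/(x^2 + 8)^2; the denominator is positive wherever f is defined, so f'(x) = 0 ⇔ x^2 - 8*x - 8 = 0.
  x^2 - 8*x - 8 = 0 has no rational roots; quadratic formula: x = (8 ± √96)/2.
  ⇒ x = 4 - 2*sqrt(6) ≈ -0.8990, 4 + 2*sqrt(6) ≈ 8.8990

f''(x) = 2*(4*x^2*(4 - x) + (3*x - 4)*(x^2 + 8))/(x^2 + 8)^3
Second-derivative test at each critical point:
  f''(-0.8990) = -0.1263 < 0 → local maximum
  f''(8.8990) = 0.0013 > 0 → local minimum

Critical points: x = 4 - 2*sqrt(6) ≈ -0.8990 (local maximum); x = 4 + 2*sqrt(6) ≈ 8.8990 (local minimum)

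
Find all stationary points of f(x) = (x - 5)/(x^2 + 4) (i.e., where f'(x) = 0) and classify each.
f'(x) = (x^2 - 2*x*(x - 5) + 4)/(x^2 + 4)^2

Solve f'(x) = 0:
  f'(x) = -(x^2 - 10*x - 4)/(x^2 + 4)^2; the denominator is positive wherever f is defined, so f'(x) = 0 ⇔ -x^2 + 10*x + 4 = 0.
  x^2 - 10*x - 4 = 0 has no rational roots; quadratic formula: x = (10 ± √116)/2.
  ⇒ x = 5 - sqrt(29) ≈ -0.3852, 5 + sqrt(29) ≈ 10.3852

f''(x) = 2*(4*x^2*(x - 5) + (5 - 3*x)*(x^2 + 4))/(x^2 + 4)^3
Second-derivative test at each critical point:
  f''(-0.3852) = 0.6259 > 0 → local minimum
  f''(10.3852) = -0.0009 < 0 → local maximum

Critical points: x = 5 - sqrt(29) ≈ -0.3852 (local minimum); x = 5 + sqrt(29) ≈ 10.3852 (local maximum)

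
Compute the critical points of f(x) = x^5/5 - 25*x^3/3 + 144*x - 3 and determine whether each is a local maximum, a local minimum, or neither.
f'(x) = x^4 - 25*x^2 + 144

Solve f'(x) = 0:
  Factor: x^4 - 25*x^2 + 144 = (x - 4)*(x - 3)*(x + 3)*(x + 4) = 0.
  ⇒ x = -4, -3, 3, 4

f''(x) = 4*x^3 - 50*x
Second-derivative test at each critical point:
  f''(-4) = -56 < 0 → local maximum
  f''(-3) = 42 > 0 → local minimum
  f''(3) = -42 < 0 → local maximum
  f''(4) = 56 > 0 → local minimum

Critical points: x = -4 (local maximum); x = -3 (local minimum); x = 3 (local maximum); x = 4 (local minimum)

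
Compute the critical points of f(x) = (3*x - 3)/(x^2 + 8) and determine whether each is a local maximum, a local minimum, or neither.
f'(x) = 3*(x^2 - 2*x*(x - 1) + 8)/(x^2 + 8)^2

Solve f'(x) = 0:
  f'(x) = -3*(x - 4)*(x + 2)/(x^2 + 8)^2; the denominator is positive wherever f is defined, so f'(x) = 0 ⇔ -3*x^2 + 6*x + 24 = 0.
  Factor: -3*x^2 + 6*x + 24 = -3*(x - 4)*(x + 2) = 0.
  ⇒ x = -2, 4

f''(x) = 6*(4*x^2*(x - 1) + (1 - 3*x)*(x^2 + 8))/(x^2 + 8)^3
Second-derivative test at each critical point:
  f''(-2) = 1/8 > 0 → local minimum
  f''(4) = -1/32 < 0 → local maximum

Critical points: x = -2 (local minimum); x = 4 (local maximum)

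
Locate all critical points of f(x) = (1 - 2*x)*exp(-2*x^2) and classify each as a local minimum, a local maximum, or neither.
f'(x) = 2*(2*x*(2*x - 1) - 1)*exp(-2*x^2)

Solve f'(x) = 0:
  f'(x) = (8*x^2 - 4*x - 2)·exp(-2*x^2) and exp(-2*x^2) > 0 for every x, so f'(x) = 0 ⇔ 8*x^2 - 4*x - 2 = 0.
  Factor: 8*x^2 - 4*x - 2 = 2*(4*x^2 - 2*x - 1); 4*x^2 - 2*x - 1 = 0 has no rational roots; quadratic formula: x = (2 ± √20)/8.
  ⇒ x = 1/4 - sqrt(5)/4 ≈ -0.3090, 1/4 + sqrt(5)/4 ≈ 0.8090

f''(x) = 4*(4*x^2*(1 - 2*x) + 6*x - 1)*exp(-2*x^2)
Second-derivative test at each critical point:
  f''(-0.3090) = -7.3893 < 0 → local maximum
  f''(0.8090) = 2.4157 > 0 → local minimum

Critical points: x = 1/4 - sqrt(5)/4 ≈ -0.3090 (local maximum); x = 1/4 + sqrt(5)/4 ≈ 0.8090 (local minimum)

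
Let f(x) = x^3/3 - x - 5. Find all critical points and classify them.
f'(x) = x^2 - 1

Solve f'(x) = 0:
  Factor: x^2 - 1 = (x - 1)*(x + 1) = 0.
  ⇒ x = -1, 1

f''(x) = 2*x
Second-derivative test at each critical point:
  f''(-1) = -2 < 0 → local maximum
  f''(1) = 2 > 0 → local minimum

Critical points: x = -1 (local maximum); x = 1 (local minimum)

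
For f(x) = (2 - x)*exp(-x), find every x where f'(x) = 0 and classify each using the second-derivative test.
f'(x) = (x - 3)*exp(-x)

Solve f'(x) = 0:
  f'(x) = (x - 3)·exp(-x) and exp(-x) > 0 for every x, so f'(x) = 0 ⇔ x - 3 = 0.
  x - 3 = 0.
  ⇒ x = 3

f''(x) = (4 - x)*exp(-x)
Second-derivative test at each critical point:
  f''(3) = 0.0498 > 0 → local minimum

Critical points: x = 3 (local minimum)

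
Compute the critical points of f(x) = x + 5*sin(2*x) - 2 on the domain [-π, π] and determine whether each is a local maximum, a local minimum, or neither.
f'(x) = 10*cos(2*x) + 1

Solve f'(x) = 0 on [-π, π]:
  f'(x) = 0 ⇔ cos(2*x) = -1/10, i.e. 2*x = ±arccos(-1/10) + 2nπ; keep the solutions lying in [-π, π].
  ⇒ x = -pi + acos(-1/10)/2 ≈ -2.3061, -acos(-1/10)/2 ≈ -0.8355, acos(-1/10)/2 ≈ 0.8355, pi - acos(-1/10)/2 ≈ 2.3061

f''(x) = -20*sin(2*x)
Second-derivative test at each critical point:
  f''(-2.3061) = -19.8997 < 0 → local maximum
  f''(-0.8355) = 19.8997 > 0 → local minimum
  f''(0.8355) = -19.8997 < 0 → local maximum
  f''(2.3061) = 19.8997 > 0 → local minimum

Critical points: x = -pi + acos(-1/10)/2 ≈ -2.3061 (local maximum); x = -acos(-1/10)/2 ≈ -0.8355 (local minimum); x = acos(-1/10)/2 ≈ 0.8355 (local maximum); x = pi - acos(-1/10)/2 ≈ 2.3061 (local minimum)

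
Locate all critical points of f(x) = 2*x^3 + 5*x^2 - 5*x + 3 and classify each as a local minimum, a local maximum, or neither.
f'(x) = 6*x^2 + 10*x - 5

Solve f'(x) = 0:
  6*x^2 + 10*x - 5 = 0 has no rational roots; quadratic formula: x = (-10 ± √220)/12.
  ⇒ x = -sqrt(55)/6 - 5/6 ≈ -2.0694, -5/6 + sqrt(55)/6 ≈ 0.4027

f''(x) = 12*x + 10
Second-derivative test at each critical point:
  f''(-2.0694) = -14.8324 < 0 → local maximum
  f''(0.4027) = 14.8324 > 0 → local minimum

Critical points: x = -sqrt(55)/6 - 5/6 ≈ -2.0694 (local maximum); x = -5/6 + sqrt(55)/6 ≈ 0.4027 (local minimum)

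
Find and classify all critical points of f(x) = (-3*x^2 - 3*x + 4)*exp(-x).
f'(x) = (3*x^2 - 3*x - 7)*exp(-x)

Solve f'(x) = 0:
  f'(x) = (3*x^2 - 3*x - 7)·exp(-x) and exp(-x) > 0 for every x, so f'(x) = 0 ⇔ 3*x^2 - 3*x - 7 = 0.
  3*x^2 - 3*x - 7 = 0 has no rational roots; quadratic formula: x = (3 ± √93)/6.
  ⇒ x = 1/2 - sqrt(93)/6 ≈ -1.1073, 1/2 + sqrt(93)/6 ≈ 2.1073

f''(x) = (-3*x^2 + 9*x + 4)*exp(-x)
Second-derivative test at each critical point:
  f''(-1.1073) = -29.1827 < 0 → local maximum
  f''(2.1073) = 1.1724 > 0 → local minimum

Critical points: x = 1/2 - sqrt(93)/6 ≈ -1.1073 (local maximum); x = 1/2 + sqrt(93)/6 ≈ 2.1073 (local minimum)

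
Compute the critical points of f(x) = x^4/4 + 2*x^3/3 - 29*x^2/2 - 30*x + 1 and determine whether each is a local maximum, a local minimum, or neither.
f'(x) = x^3 + 2*x^2 - 29*x - 30

Solve f'(x) = 0:
  Factor: x^3 + 2*x^2 - 29*x - 30 = (x - 5)*(x + 1)*(x + 6) = 0.
  ⇒ x = -6, -1, 5

f''(x) = 3*x^2 + 4*x - 29
Second-derivative test at each critical point:
  f''(-6) = 55 > 0 → local minimum
  f''(-1) = -30 < 0 → local maximum
  f''(5) = 66 > 0 → local minimum

Critical points: x = -6 (local minimum); x = -1 (local maximum); x = 5 (local minimum)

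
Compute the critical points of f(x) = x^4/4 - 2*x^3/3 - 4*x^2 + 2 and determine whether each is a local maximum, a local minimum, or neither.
f'(x) = x*(x^2 - 2*x - 8)

Solve f'(x) = 0:
  Factor: x^3 - 2*x^2 - 8*x = x*(x - 4)*(x + 2) = 0.
  ⇒ x = -2, 0, 4

f''(x) = 3*x^2 - 4*x - 8
Second-derivative test at each critical point:
  f''(-2) = 12 > 0 → local minimum
  f''(0) = -8 < 0 → local maximum
  f''(4) = 24 > 0 → local minimum

Critical points: x = -2 (local minimum); x = 0 (local maximum); x = 4 (local minimum)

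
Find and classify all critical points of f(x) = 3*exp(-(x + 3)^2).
f'(x) = 6*(-x - 3)*exp(-(x + 3)^2)

Solve f'(x) = 0:
  f'(x) = (-6*x - 18)·exp(-(x + 3)^2) and exp(-(x + 3)^2) > 0 for every x, so f'(x) = 0 ⇔ -6*x - 18 = 0.
  Factor: -6*x - 18 = -6*(x + 3) = 0.
  ⇒ x = -3

f''(x) = 6*(2*(x + 3)^2 - 1)*exp(-(x + 3)^2)
Second-derivative test at each critical point:
  f''(-3) = -6 < 0 → local maximum

Critical points: x = -3 (local maximum)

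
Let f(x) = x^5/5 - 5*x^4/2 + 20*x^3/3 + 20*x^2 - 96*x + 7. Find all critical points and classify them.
f'(x) = x^4 - 10*x^3 + 20*x^2 + 40*x - 96

Solve f'(x) = 0:
  Factor: x^4 - 10*x^3 + 20*x^2 + 40*x - 96 = (x - 6)*(x - 4)*(x - 2)*(x + 2) = 0.
  ⇒ x = -2, 2, 4, 6

f''(x) = 4*x^3 - 30*x^2 + 40*x + 40
Second-derivative test at each critical point:
  f''(-2) = -192 < 0 → local maximum
  f''(2) = 32 > 0 → local minimum
  f''(4) = -24 < 0 → local maximum
  f''(6) = 64 > 0 → local minimum

Critical points: x = -2 (local maximum); x = 2 (local minimum); x = 4 (local maximum); x = 6 (local minimum)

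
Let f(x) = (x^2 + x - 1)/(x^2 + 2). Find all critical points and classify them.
f'(x) = (-x^2 + 6*x + 2)/(x^4 + 4*x^2 + 4)

Solve f'(x) = 0:
  f'(x) = -(x^2 - 6*x - 2)/(x^2 + 2)^2; the denominator is positive wherever f is defined, so f'(x) = 0 ⇔ -x^2 + 6*x + 2 = 0.
  x^2 - 6*x - 2 = 0 has no rational roots; quadratic formula: x = (6 ± √44)/2.
  ⇒ x = 3 - sqrt(11) ≈ -0.3166, 3 + sqrt(11) ≈ 6.3166

f''(x) = 2*(x^3 - 9*x^2 - 6*x + 6)/(x^6 + 6*x^4 + 12*x^2 + 8)
Second-derivative test at each critical point:
  f''(-0.3166) = 1.5038 > 0 → local minimum
  f''(6.3166) = -0.0038 < 0 → local maximum

Critical points: x = 3 - sqrt(11) ≈ -0.3166 (local minimum); x = 3 + sqrt(11) ≈ 6.3166 (local maximum)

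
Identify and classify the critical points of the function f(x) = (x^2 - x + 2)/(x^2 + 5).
f'(x) = (x^2 + 6*x - 5)/(x^4 + 10*x^2 + 25)

Solve f'(x) = 0:
  f'(x) = (x^2 + 6*x - 5)/(x^2 + 5)^2; the denominator is positive wherever f is defined, so f'(x) = 0 ⇔ x^2 + 6*x - 5 = 0.
  x^2 + 6*x - 5 = 0 has no rational roots; quadratic formula: x = (-6 ± √56)/2.
  ⇒ x = -sqrt(14) - 3 ≈ -6.7417, -3 + sqrt(14) ≈ 0.7417

f''(x) = 2*(-x^3 - 9*x^2 + 15*x + 15)/(x^6 + 15*x^4 + 75*x^2 + 125)
Second-derivative test at each critical point:
  f''(-6.7417) = -0.0029 < 0 → local maximum
  f''(0.7417) = 0.2429 > 0 → local minimum

Critical points: x = -sqrt(14) - 3 ≈ -6.7417 (local maximum); x = -3 + sqrt(14) ≈ 0.7417 (local minimum)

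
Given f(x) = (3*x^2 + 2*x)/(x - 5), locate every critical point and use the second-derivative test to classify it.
f'(x) = (3*x^2 - 30*x - 10)/(x^2 - 10*x + 25)

Solve f'(x) = 0:
  f'(x) = (3*x^2 - 30*x - 10)/(x - 5)^2; the denominator is positive wherever f is defined, so f'(x) = 0 ⇔ 3*x^2 - 30*x - 10 = 0.
  3*x^2 - 30*x - 10 = 0 has no rational roots; quadratic formula: x = (30 ± √1020)/6.
  ⇒ x = 5 - sqrt(255)/3 ≈ -0.3229, 5 + sqrt(255)/3 ≈ 10.3229

f''(x) = 170/(x^3 - 15*x^2 + 75*x - 125)
Second-derivative test at each critical point:
  f''(-0.3229) = -1.1272 < 0 → local maximum
  f''(10.3229) = 1.1272 > 0 → local minimum

Critical points: x = 5 - sqrt(255)/3 ≈ -0.3229 (local maximum); x = 5 + sqrt(255)/3 ≈ 10.3229 (local minimum)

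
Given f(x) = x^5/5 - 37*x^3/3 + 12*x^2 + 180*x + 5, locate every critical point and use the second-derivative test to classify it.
f'(x) = x^4 - 37*x^2 + 24*x + 180

Solve f'(x) = 0:
  Factor: x^4 - 37*x^2 + 24*x + 180 = (x - 5)*(x - 3)*(x + 2)*(x + 6) = 0.
  ⇒ x = -6, -2, 3, 5

f''(x) = 4*x^3 - 74*x + 24
Second-derivative test at each critical point:
  f''(-6) = -396 < 0 → local maximum
  f''(-2) = 140 > 0 → local minimum
  f''(3) = -90 < 0 → local maximum
  f''(5) = 154 > 0 → local minimum

Critical points: x = -6 (local maximum); x = -2 (local minimum); x = 3 (local maximum); x = 5 (local minimum)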